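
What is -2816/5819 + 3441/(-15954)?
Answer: -1968171/2813222 ≈ -0.69961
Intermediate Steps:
-2816/5819 + 3441/(-15954) = -2816*1/5819 + 3441*(-1/15954) = -256/529 - 1147/5318 = -1968171/2813222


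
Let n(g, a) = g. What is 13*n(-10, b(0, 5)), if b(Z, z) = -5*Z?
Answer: -130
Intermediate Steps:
13*n(-10, b(0, 5)) = 13*(-10) = -130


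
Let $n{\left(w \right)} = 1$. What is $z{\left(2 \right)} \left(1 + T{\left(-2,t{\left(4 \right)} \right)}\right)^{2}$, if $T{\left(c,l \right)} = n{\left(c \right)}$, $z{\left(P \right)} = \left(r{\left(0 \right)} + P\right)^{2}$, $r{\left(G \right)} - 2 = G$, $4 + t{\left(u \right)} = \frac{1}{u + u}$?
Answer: $64$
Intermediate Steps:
$t{\left(u \right)} = -4 + \frac{1}{2 u}$ ($t{\left(u \right)} = -4 + \frac{1}{u + u} = -4 + \frac{1}{2 u}$)
$r{\left(G \right)} = 2 + G$
$z{\left(P \right)} = \left(2 + P\right)^{2}$ ($z{\left(P \right)} = \left(\left(2 + 0\right) + P\right)^{2} = \left(2 + P\right)^{2}$)
$T{\left(c,l \right)} = 1$
$z{\left(2 \right)} \left(1 + T{\left(-2,t{\left(4 \right)} \right)}\right)^{2} = \left(2 + 2\right)^{2} \left(1 + 1\right)^{2} = 4^{2} \cdot 2^{2} = 16 \cdot 4 = 64$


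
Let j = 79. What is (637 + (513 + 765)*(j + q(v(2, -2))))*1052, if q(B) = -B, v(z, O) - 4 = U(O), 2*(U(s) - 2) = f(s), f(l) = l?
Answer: 100159868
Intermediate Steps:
U(s) = 2 + s/2
v(z, O) = 6 + O/2 (v(z, O) = 4 + (2 + O/2) = 6 + O/2)
(637 + (513 + 765)*(j + q(v(2, -2))))*1052 = (637 + (513 + 765)*(79 - (6 + (1/2)*(-2))))*1052 = (637 + 1278*(79 - (6 - 1)))*1052 = (637 + 1278*(79 - 1*5))*1052 = (637 + 1278*(79 - 5))*1052 = (637 + 1278*74)*1052 = (637 + 94572)*1052 = 95209*1052 = 100159868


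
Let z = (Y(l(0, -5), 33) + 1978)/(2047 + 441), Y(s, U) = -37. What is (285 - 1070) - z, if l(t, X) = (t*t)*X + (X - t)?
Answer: -1955021/2488 ≈ -785.78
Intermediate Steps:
l(t, X) = X - t + X*t**2 (l(t, X) = t**2*X + (X - t) = X*t**2 + (X - t) = X - t + X*t**2)
z = 1941/2488 (z = (-37 + 1978)/(2047 + 441) = 1941/2488 ≈ 0.78014)
(285 - 1070) - z = (285 - 1070) - 1*1941/2488 = -785 - 1941/2488 = -1955021/2488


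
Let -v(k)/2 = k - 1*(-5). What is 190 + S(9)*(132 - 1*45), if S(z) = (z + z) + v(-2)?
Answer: 1234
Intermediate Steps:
v(k) = -10 - 2*k (v(k) = -2*(k - 1*(-5)) = -2*(k + 5) = -2*(5 + k) = -10 - 2*k)
S(z) = -6 + 2*z (S(z) = (z + z) + (-10 - 2*(-2)) = 2*z + (-10 + 4) = 2*z - 6 = -6 + 2*z)
190 + S(9)*(132 - 1*45) = 190 + (-6 + 2*9)*(132 - 1*45) = 190 + (-6 + 18)*(132 - 45) = 190 + 12*87 = 190 + 1044 = 1234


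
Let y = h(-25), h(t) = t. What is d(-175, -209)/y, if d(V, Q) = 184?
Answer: -184/25 ≈ -7.3600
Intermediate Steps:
y = -25
d(-175, -209)/y = 184/(-25) = 184*(-1/25) = -184/25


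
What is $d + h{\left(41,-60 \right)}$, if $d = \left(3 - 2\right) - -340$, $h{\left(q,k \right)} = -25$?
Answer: $316$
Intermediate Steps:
$d = 341$ ($d = 1 + 340 = 341$)
$d + h{\left(41,-60 \right)} = 341 - 25 = 316$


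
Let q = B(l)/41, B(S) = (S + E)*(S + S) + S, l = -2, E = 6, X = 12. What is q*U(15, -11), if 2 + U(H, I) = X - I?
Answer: -378/41 ≈ -9.2195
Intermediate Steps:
B(S) = S + 2*S*(6 + S) (B(S) = (S + 6)*(S + S) + S = (6 + S)*(2*S) + S = 2*S*(6 + S) + S = S + 2*S*(6 + S))
U(H, I) = 10 - I (U(H, I) = -2 + (12 - I) = 10 - I)
q = -18/41 (q = -2*(13 + 2*(-2))/41 = -2*(13 - 4)*(1/41) = -2*9*(1/41) = -18*1/41 = -18/41 ≈ -0.43902)
q*U(15, -11) = -18*(10 - 1*(-11))/41 = -18*(10 + 11)/41 = -18/41*21 = -378/41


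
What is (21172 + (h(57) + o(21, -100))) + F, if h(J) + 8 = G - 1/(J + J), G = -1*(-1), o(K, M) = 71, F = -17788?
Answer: 393071/114 ≈ 3448.0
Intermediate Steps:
G = 1
h(J) = -7 - 1/(2*J) (h(J) = -8 + (1 - 1/(J + J)) = -8 + (1 - 1/(2*J)) = -7 - 1/(2*J))
(21172 + (h(57) + o(21, -100))) + F = (21172 + ((-7 - ½/57) + 71)) - 17788 = (21172 + ((-7 - ½*1/57) + 71)) - 17788 = (21172 + ((-7 - 1/114) + 71)) - 17788 = (21172 + (-799/114 + 71)) - 17788 = (21172 + 7295/114) - 17788 = 2420903/114 - 17788 = 393071/114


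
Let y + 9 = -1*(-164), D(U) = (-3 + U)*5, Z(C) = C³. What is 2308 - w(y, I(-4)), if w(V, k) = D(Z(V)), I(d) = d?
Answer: -18617052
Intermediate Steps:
D(U) = -15 + 5*U
y = 155 (y = -9 - 1*(-164) = -9 + 164 = 155)
w(V, k) = -15 + 5*V³
2308 - w(y, I(-4)) = 2308 - (-15 + 5*155³) = 2308 - (-15 + 5*3723875) = 2308 - (-15 + 18619375) = 2308 - 1*18619360 = 2308 - 18619360 = -18617052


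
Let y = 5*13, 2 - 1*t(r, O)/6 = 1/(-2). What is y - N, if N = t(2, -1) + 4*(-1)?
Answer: 54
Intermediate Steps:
t(r, O) = 15 (t(r, O) = 12 - 6/(-2) = 12 - 6*(-½) = 12 + 3 = 15)
y = 65
N = 11 (N = 15 + 4*(-1) = 15 - 4 = 11)
y - N = 65 - 1*11 = 65 - 11 = 54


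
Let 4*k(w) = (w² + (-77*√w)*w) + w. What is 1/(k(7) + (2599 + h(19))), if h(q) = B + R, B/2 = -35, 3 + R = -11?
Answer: 40464/100299809 + 2156*√7/100299809 ≈ 0.00046030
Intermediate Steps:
R = -14 (R = -3 - 11 = -14)
B = -70 (B = 2*(-35) = -70)
h(q) = -84 (h(q) = -70 - 14 = -84)
k(w) = -77*w^(3/2)/4 + w/4 + w²/4 (k(w) = ((w² + (-77*√w)*w) + w)/4 = ((w² - 77*w^(3/2)) + w)/4 = (w + w² - 77*w^(3/2))/4 = -77*w^(3/2)/4 + w/4 + w²/4)
1/(k(7) + (2599 + h(19))) = 1/((-539*√7/4 + (¼)*7 + (¼)*7²) + (2599 - 84)) = 1/((-539*√7/4 + 7/4 + (¼)*49) + 2515) = 1/((-539*√7/4 + 7/4 + 49/4) + 2515) = 1/((14 - 539*√7/4) + 2515) = 1/(2529 - 539*√7/4)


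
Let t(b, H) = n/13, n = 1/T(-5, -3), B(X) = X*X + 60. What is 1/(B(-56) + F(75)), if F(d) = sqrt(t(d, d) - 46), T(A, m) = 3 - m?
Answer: 14664/46866355 - I*sqrt(279786)/796728035 ≈ 0.00031289 - 6.639e-7*I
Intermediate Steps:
B(X) = 60 + X**2 (B(X) = X**2 + 60 = 60 + X**2)
n = 1/6 (n = 1/(3 - 1*(-3)) = 1/(3 + 3) = 1/6 ≈ 0.16667)
t(b, H) = 1/78 (t(b, H) = (1/6)/13 = (1/6)*(1/13) = 1/78)
F(d) = I*sqrt(279786)/78 (F(d) = sqrt(1/78 - 46) = sqrt(-3587/78) = I*sqrt(279786)/78)
1/(B(-56) + F(75)) = 1/((60 + (-56)**2) + I*sqrt(279786)/78) = 1/((60 + 3136) + I*sqrt(279786)/78) = 1/(3196 + I*sqrt(279786)/78)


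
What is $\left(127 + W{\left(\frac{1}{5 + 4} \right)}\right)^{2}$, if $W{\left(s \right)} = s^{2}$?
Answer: $\frac{105842944}{6561} \approx 16132.0$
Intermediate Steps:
$\left(127 + W{\left(\frac{1}{5 + 4} \right)}\right)^{2} = \left(127 + \left(\frac{1}{5 + 4}\right)^{2}\right)^{2} = \left(127 + \left(\frac{1}{9}\right)^{2}\right)^{2} = \left(127 + \frac{1}{81}\right)^{2} = \left(\frac{10288}{81}\right)^{2} = \frac{105842944}{6561}$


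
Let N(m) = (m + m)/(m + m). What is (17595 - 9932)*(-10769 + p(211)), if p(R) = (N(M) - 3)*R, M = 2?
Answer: -85756633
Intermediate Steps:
N(m) = 1 (N(m) = (2*m)/((2*m)) = (2*m)*(1/(2*m)) = 1)
p(R) = -2*R (p(R) = (1 - 3)*R = -2*R)
(17595 - 9932)*(-10769 + p(211)) = (17595 - 9932)*(-10769 - 2*211) = 7663*(-10769 - 422) = 7663*(-11191) = -85756633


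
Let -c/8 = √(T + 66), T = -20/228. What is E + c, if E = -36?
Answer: -36 - 136*√741/57 ≈ -100.95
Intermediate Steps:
T = -5/57 (T = -20*1/228 = -5/57 ≈ -0.087719)
c = -136*√741/57 (c = -8*√(-5/57 + 66) = -136*√741/57 ≈ -64.949)
E + c = -36 - 136*√741/57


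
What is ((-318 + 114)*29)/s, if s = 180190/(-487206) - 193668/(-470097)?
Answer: -25091955764028/178693207 ≈ -1.4042e+5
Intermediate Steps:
s = 178693207/4241371833 (s = 180190*(-1/487206) - 193668*(-1/470097) = -90095/243603 + 64556/156699 = 178693207/4241371833 ≈ 0.042131)
((-318 + 114)*29)/s = ((-318 + 114)*29)/(178693207/4241371833) = -204*29*(4241371833/178693207) = -5916*4241371833/178693207 = -25091955764028/178693207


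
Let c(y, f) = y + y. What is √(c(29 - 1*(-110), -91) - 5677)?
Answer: I*√5399 ≈ 73.478*I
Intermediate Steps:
c(y, f) = 2*y
√(c(29 - 1*(-110), -91) - 5677) = √(2*(29 - 1*(-110)) - 5677) = √(2*(29 + 110) - 5677) = √(2*139 - 5677) = √(278 - 5677) = √(-5399) = I*√5399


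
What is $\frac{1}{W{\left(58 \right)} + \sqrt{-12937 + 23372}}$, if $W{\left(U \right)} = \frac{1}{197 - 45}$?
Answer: $- \frac{152}{241090239} + \frac{23104 \sqrt{10435}}{241090239} \approx 0.0097887$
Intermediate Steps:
$W{\left(U \right)} = \frac{1}{152}$
$\frac{1}{W{\left(58 \right)} + \sqrt{-12937 + 23372}} = \frac{1}{\frac{1}{152} + \sqrt{-12937 + 23372}} = \frac{1}{\frac{1}{152} + \sqrt{10435}}$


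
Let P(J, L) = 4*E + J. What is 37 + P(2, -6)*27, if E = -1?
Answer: -17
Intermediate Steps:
P(J, L) = -4 + J (P(J, L) = 4*(-1) + J = -4 + J)
37 + P(2, -6)*27 = 37 + (-4 + 2)*27 = 37 - 2*27 = 37 - 54 = -17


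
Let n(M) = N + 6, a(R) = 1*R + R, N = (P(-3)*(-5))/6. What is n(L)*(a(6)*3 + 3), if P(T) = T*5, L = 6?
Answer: 1443/2 ≈ 721.50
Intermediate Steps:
P(T) = 5*T
N = 25/2 (N = ((5*(-3))*(-5))/6 = -15*(-5)*(⅙) = 75*(⅙) = 25/2 ≈ 12.500)
a(R) = 2*R (a(R) = R + R = 2*R)
n(M) = 37/2 (n(M) = 25/2 + 6 = 37/2)
n(L)*(a(6)*3 + 3) = 37*((2*6)*3 + 3)/2 = 37*(12*3 + 3)/2 = 37*(36 + 3)/2 = (37/2)*39 = 1443/2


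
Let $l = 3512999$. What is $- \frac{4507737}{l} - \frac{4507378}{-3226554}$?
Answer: $\frac{37939928186}{333378852219} \approx 0.1138$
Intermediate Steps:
$- \frac{4507737}{l} - \frac{4507378}{-3226554} = - \frac{4507737}{3512999} - \frac{4507378}{-3226554} = \left(-4507737\right) \frac{1}{3512999} - - \frac{2253689}{1613277} = - \frac{265161}{206647} + \frac{2253689}{1613277} = \frac{37939928186}{333378852219}$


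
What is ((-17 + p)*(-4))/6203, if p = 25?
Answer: -32/6203 ≈ -0.0051588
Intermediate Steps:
((-17 + p)*(-4))/6203 = ((-17 + 25)*(-4))/6203 = (8*(-4))*(1/6203) = -32*1/6203 = -32/6203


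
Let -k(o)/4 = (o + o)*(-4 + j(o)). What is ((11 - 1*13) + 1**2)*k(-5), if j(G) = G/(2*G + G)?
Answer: 440/3 ≈ 146.67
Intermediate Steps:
j(G) = 1/3 (j(G) = G/((3*G)) = G*(1/(3*G)) = 1/3)
k(o) = 88*o/3 (k(o) = -4*(o + o)*(-4 + 1/3) = -4*2*o*(-11)/3 = -(-88)*o/3 = 88*o/3)
((11 - 1*13) + 1**2)*k(-5) = ((11 - 1*13) + 1**2)*((88/3)*(-5)) = ((11 - 13) + 1)*(-440/3) = (-2 + 1)*(-440/3) = -1*(-440/3) = 440/3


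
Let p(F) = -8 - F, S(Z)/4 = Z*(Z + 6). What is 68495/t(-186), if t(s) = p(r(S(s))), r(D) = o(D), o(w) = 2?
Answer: -13699/2 ≈ -6849.5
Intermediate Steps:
S(Z) = 4*Z*(6 + Z) (S(Z) = 4*(Z*(Z + 6)) = 4*(Z*(6 + Z)) = 4*Z*(6 + Z))
r(D) = 2
t(s) = -10 (t(s) = -8 - 1*2 = -8 - 2 = -10)
68495/t(-186) = 68495/(-10) = 68495*(-⅒) = -13699/2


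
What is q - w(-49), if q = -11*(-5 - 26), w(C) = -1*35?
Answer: 376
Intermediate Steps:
w(C) = -35
q = 341 (q = -11*(-31) = 341)
q - w(-49) = 341 - 1*(-35) = 341 + 35 = 376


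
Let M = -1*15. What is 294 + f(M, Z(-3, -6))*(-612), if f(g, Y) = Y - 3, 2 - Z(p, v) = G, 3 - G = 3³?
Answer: -13782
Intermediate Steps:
G = -24 (G = 3 - 1*3³ = 3 - 1*27 = 3 - 27 = -24)
Z(p, v) = 26 (Z(p, v) = 2 - 1*(-24) = 2 + 24 = 26)
M = -15
f(g, Y) = -3 + Y
294 + f(M, Z(-3, -6))*(-612) = 294 + (-3 + 26)*(-612) = 294 + 23*(-612) = 294 - 14076 = -13782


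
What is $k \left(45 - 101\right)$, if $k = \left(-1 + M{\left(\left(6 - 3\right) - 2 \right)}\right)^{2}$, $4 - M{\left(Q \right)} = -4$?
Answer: $-2744$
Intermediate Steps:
$M{\left(Q \right)} = 8$ ($M{\left(Q \right)} = 4 - -4 = 4 + 4 = 8$)
$k = 49$ ($k = \left(-1 + 8\right)^{2} = 7^{2} = 49$)
$k \left(45 - 101\right) = 49 \left(45 - 101\right) = 49 \left(-56\right) = -2744$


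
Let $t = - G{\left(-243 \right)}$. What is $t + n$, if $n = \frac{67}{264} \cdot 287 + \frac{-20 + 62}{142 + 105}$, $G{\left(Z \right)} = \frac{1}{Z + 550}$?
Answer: $\frac{1461454649}{20018856} \approx 73.004$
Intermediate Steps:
$G{\left(Z \right)} = \frac{1}{550 + Z}$
$n = \frac{4760651}{65208}$ ($n = 67 \cdot \frac{1}{264} \cdot 287 + \frac{42}{247} = \frac{67}{264} \cdot 287 + 42 \cdot \frac{1}{247} = \frac{19229}{264} + \frac{42}{247} = \frac{4760651}{65208} \approx 73.007$)
$t = - \frac{1}{307}$ ($t = - \frac{1}{550 - 243} = - \frac{1}{307} \approx -0.0032573$)
$t + n = - \frac{1}{307} + \frac{4760651}{65208} = \frac{1461454649}{20018856}$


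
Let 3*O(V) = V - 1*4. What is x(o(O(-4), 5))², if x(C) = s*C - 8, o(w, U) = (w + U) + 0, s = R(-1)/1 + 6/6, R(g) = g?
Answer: 64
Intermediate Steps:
O(V) = -4/3 + V/3 (O(V) = (V - 1*4)/3 = (V - 4)/3 = (-4 + V)/3 = -4/3 + V/3)
s = 0 (s = -1/1 + 6/6 = -1*1 + 6*(⅙) = -1 + 1 = 0)
o(w, U) = U + w (o(w, U) = (U + w) + 0 = U + w)
x(C) = -8 (x(C) = 0*C - 8 = 0 - 8 = -8)
x(o(O(-4), 5))² = (-8)² = 64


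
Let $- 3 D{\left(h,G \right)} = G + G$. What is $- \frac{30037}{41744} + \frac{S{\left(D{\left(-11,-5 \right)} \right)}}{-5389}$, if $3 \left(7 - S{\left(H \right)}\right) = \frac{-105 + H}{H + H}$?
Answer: $- \frac{487121399}{674875248} \approx -0.7218$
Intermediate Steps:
$D{\left(h,G \right)} = - \frac{2 G}{3}$ ($D{\left(h,G \right)} = - \frac{G + G}{3} = - \frac{2 G}{3}$)
$S{\left(H \right)} = 7 - \frac{-105 + H}{6 H}$ ($S{\left(H \right)} = 7 - \frac{\left(-105 + H\right) \frac{1}{H + H}}{3} = 7 - \frac{\left(-105 + H\right) \frac{1}{2 H}}{3} = 7 - \frac{\frac{1}{2} \frac{1}{H} \left(-105 + H\right)}{3} = 7 - \frac{-105 + H}{6 H}$)
$- \frac{30037}{41744} + \frac{S{\left(D{\left(-11,-5 \right)} \right)}}{-5389} = - \frac{30037}{41744} + \frac{\frac{1}{6} \frac{1}{\left(- \frac{2}{3}\right) \left(-5\right)} \left(105 + 41 \left(\left(- \frac{2}{3}\right) \left(-5\right)\right)\right)}{-5389} = \left(-30037\right) \frac{1}{41744} + \frac{105 + 41 \cdot \frac{10}{3}}{6 \cdot \frac{10}{3}} \left(- \frac{1}{5389}\right) = - \frac{30037}{41744} + \frac{1}{6} \cdot \frac{3}{10} \left(105 + \frac{410}{3}\right) \left(- \frac{1}{5389}\right) = - \frac{30037}{41744} + \frac{1}{6} \cdot \frac{3}{10} \cdot \frac{725}{3} \left(- \frac{1}{5389}\right) = - \frac{30037}{41744} + \frac{145}{12} \left(- \frac{1}{5389}\right) = - \frac{30037}{41744} - \frac{145}{64668} = - \frac{487121399}{674875248}$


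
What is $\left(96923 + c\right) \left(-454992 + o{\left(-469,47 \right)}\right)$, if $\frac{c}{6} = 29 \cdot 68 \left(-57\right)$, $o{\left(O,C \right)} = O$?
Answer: $263029182961$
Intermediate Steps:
$c = -674424$ ($c = 6 \cdot 29 \cdot 68 \left(-57\right) = 6 \cdot 1972 \left(-57\right) = 6 \left(-112404\right) = -674424$)
$\left(96923 + c\right) \left(-454992 + o{\left(-469,47 \right)}\right) = \left(96923 - 674424\right) \left(-454992 - 469\right) = \left(-577501\right) \left(-455461\right) = 263029182961$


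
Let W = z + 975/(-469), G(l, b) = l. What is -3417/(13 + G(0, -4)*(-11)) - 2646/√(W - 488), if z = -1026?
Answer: -3417/13 + 2646*I*√333478229/711041 ≈ -262.85 + 67.956*I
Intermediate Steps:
W = -482169/469 (W = -1026 + 975/(-469) = -1026 + 975*(-1/469) = -1026 - 975/469 = -482169/469 ≈ -1028.1)
-3417/(13 + G(0, -4)*(-11)) - 2646/√(W - 488) = -3417/(13 + 0*(-11)) - 2646/√(-482169/469 - 488) = -3417/(13 + 0) - 2646*(-I*√333478229/711041) = -3417/13 - 2646*(-I*√333478229/711041) = -3417*1/13 - (-2646)*I*√333478229/711041 = -3417/13 + 2646*I*√333478229/711041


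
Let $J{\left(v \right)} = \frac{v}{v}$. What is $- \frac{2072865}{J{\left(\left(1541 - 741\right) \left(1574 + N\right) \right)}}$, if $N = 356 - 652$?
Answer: $-2072865$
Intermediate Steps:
$N = -296$
$J{\left(v \right)} = 1$
$- \frac{2072865}{J{\left(\left(1541 - 741\right) \left(1574 + N\right) \right)}} = - \frac{2072865}{1} = \left(-2072865\right) 1 = -2072865$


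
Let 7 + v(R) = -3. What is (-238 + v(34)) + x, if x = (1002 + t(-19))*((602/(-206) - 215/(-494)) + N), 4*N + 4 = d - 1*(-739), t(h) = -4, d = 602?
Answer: 16834379245/50882 ≈ 3.3085e+5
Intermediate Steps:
v(R) = -10 (v(R) = -7 - 3 = -10)
N = 1337/4 (N = -1 + (602 - 1*(-739))/4 = -1 + (602 + 739)/4 = -1 + (¼)*1341 = -1 + 1341/4 = 1337/4 ≈ 334.25)
x = 16846997981/50882 (x = (1002 - 4)*((602/(-206) - 215/(-494)) + 1337/4) = 998*((602*(-1/206) - 215*(-1/494)) + 1337/4) = 998*((-301/103 + 215/494) + 1337/4) = 998*(-126549/50882 + 1337/4) = 998*(33761519/101764) = 16846997981/50882 ≈ 3.3110e+5)
(-238 + v(34)) + x = (-238 - 10) + 16846997981/50882 = -248 + 16846997981/50882 = 16834379245/50882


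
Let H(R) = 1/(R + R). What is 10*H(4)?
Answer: 5/4 ≈ 1.2500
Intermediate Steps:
H(R) = 1/(2*R)
10*H(4) = 10*((1/2)/4) = 10*((1/2)*(1/4)) = 10*(1/8) = 5/4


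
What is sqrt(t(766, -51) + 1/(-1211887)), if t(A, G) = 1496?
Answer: sqrt(2197130469538537)/1211887 ≈ 38.678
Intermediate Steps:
sqrt(t(766, -51) + 1/(-1211887)) = sqrt(1496 + 1/(-1211887)) = sqrt(1496 - 1/1211887) = sqrt(1812982951/1211887) = sqrt(2197130469538537)/1211887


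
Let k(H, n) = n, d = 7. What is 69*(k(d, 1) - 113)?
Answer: -7728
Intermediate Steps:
69*(k(d, 1) - 113) = 69*(1 - 113) = 69*(-112) = -7728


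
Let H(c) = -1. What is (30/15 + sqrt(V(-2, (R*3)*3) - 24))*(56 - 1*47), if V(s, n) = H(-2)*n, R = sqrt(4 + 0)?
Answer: 18 + 9*I*sqrt(42) ≈ 18.0 + 58.327*I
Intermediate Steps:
R = 2 (R = sqrt(4) = 2)
V(s, n) = -n
(30/15 + sqrt(V(-2, (R*3)*3) - 24))*(56 - 1*47) = (30/15 + sqrt(-2*3*3 - 24))*(56 - 1*47) = (30*(1/15) + sqrt(-6*3 - 24))*(56 - 47) = (2 + sqrt(-1*18 - 24))*9 = (2 + sqrt(-18 - 24))*9 = (2 + sqrt(-42))*9 = (2 + I*sqrt(42))*9 = 18 + 9*I*sqrt(42)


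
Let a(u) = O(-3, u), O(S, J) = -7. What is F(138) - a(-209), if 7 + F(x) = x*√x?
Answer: 138*√138 ≈ 1621.1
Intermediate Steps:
a(u) = -7
F(x) = -7 + x^(3/2) (F(x) = -7 + x*√x = -7 + x^(3/2))
F(138) - a(-209) = (-7 + 138^(3/2)) - 1*(-7) = (-7 + 138*√138) + 7 = 138*√138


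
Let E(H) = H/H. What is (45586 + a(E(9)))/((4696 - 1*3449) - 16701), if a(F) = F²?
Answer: -45587/15454 ≈ -2.9499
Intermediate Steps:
E(H) = 1
(45586 + a(E(9)))/((4696 - 1*3449) - 16701) = (45586 + 1²)/((4696 - 1*3449) - 16701) = (45586 + 1)/((4696 - 3449) - 16701) = 45587/(1247 - 16701) = 45587/(-15454) = 45587*(-1/15454) = -45587/15454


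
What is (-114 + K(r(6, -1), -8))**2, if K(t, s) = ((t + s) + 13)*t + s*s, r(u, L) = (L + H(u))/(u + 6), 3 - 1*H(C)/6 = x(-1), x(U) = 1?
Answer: 41203561/20736 ≈ 1987.1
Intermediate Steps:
H(C) = 12 (H(C) = 18 - 6*1 = 18 - 6 = 12)
r(u, L) = (12 + L)/(6 + u) (r(u, L) = (L + 12)/(u + 6) = (12 + L)/(6 + u))
K(t, s) = s**2 + t*(13 + s + t) (K(t, s) = ((s + t) + 13)*t + s**2 = (13 + s + t)*t + s**2 = t*(13 + s + t) + s**2 = s**2 + t*(13 + s + t))
(-114 + K(r(6, -1), -8))**2 = (-114 + ((-8)**2 + ((12 - 1)/(6 + 6))**2 + 13*((12 - 1)/(6 + 6)) - 8*(12 - 1)/(6 + 6)))**2 = (-114 + (64 + (11/12)**2 + 13*(11/12) - 8*11/12))**2 = (-114 + (64 + 121/144 + 143/12 - 22/3))**2 = (-114 + 9997/144)**2 = (-6419/144)**2 = 41203561/20736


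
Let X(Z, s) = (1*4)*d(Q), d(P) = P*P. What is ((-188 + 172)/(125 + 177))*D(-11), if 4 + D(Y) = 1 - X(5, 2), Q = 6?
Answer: 1176/151 ≈ 7.7881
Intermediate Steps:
d(P) = P**2
X(Z, s) = 144 (X(Z, s) = (1*4)*6**2 = 4*36 = 144)
D(Y) = -147 (D(Y) = -4 + (1 - 1*144) = -4 + (1 - 144) = -4 - 143 = -147)
((-188 + 172)/(125 + 177))*D(-11) = ((-188 + 172)/(125 + 177))*(-147) = -16/302*(-147) = -16*1/302*(-147) = -8/151*(-147) = 1176/151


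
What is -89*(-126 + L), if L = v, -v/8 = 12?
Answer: 19758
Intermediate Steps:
v = -96 (v = -8*12 = -96)
L = -96
-89*(-126 + L) = -89*(-126 - 96) = -89*(-222) = 19758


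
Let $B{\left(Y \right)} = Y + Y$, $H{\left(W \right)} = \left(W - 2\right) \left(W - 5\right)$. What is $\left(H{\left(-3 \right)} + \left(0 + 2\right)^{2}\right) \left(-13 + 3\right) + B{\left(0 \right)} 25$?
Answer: $-440$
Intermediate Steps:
$H{\left(W \right)} = \left(-5 + W\right) \left(-2 + W\right)$ ($H{\left(W \right)} = \left(-2 + W\right) \left(-5 + W\right) = \left(-5 + W\right) \left(-2 + W\right)$)
$B{\left(Y \right)} = 2 Y$
$\left(H{\left(-3 \right)} + \left(0 + 2\right)^{2}\right) \left(-13 + 3\right) + B{\left(0 \right)} 25 = \left(\left(10 + \left(-3\right)^{2} - -21\right) + \left(0 + 2\right)^{2}\right) \left(-13 + 3\right) + 2 \cdot 0 \cdot 25 = \left(\left(10 + 9 + 21\right) + 2^{2}\right) \left(-10\right) + 0 \cdot 25 = \left(40 + 4\right) \left(-10\right) + 0 = 44 \left(-10\right) + 0 = -440 + 0 = -440$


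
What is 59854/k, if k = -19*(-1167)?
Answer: 59854/22173 ≈ 2.6994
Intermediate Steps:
k = 22173
59854/k = 59854/22173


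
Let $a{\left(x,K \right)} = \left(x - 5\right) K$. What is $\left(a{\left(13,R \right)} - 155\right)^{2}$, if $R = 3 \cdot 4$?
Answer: $3481$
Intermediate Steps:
$R = 12$
$a{\left(x,K \right)} = K \left(-5 + x\right)$ ($a{\left(x,K \right)} = \left(-5 + x\right) K = K \left(-5 + x\right)$)
$\left(a{\left(13,R \right)} - 155\right)^{2} = \left(12 \left(-5 + 13\right) - 155\right)^{2} = \left(12 \cdot 8 - 155\right)^{2} = \left(96 - 155\right)^{2} = \left(-59\right)^{2} = 3481$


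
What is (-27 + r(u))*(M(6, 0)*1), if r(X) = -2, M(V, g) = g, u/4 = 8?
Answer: 0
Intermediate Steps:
u = 32 (u = 4*8 = 32)
(-27 + r(u))*(M(6, 0)*1) = (-27 - 2)*(0*1) = -29*0 = 0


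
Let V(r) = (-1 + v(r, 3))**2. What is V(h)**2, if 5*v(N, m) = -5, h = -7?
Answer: 16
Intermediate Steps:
v(N, m) = -1 (v(N, m) = (1/5)*(-5) = -1)
V(r) = 4 (V(r) = (-1 - 1)**2 = (-2)**2 = 4)
V(h)**2 = 4**2 = 16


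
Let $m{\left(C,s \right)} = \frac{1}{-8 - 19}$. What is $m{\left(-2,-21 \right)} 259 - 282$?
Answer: $- \frac{7873}{27} \approx -291.59$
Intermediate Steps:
$m{\left(C,s \right)} = - \frac{1}{27}$ ($m{\left(C,s \right)} = \frac{1}{-27} = - \frac{1}{27}$)
$m{\left(-2,-21 \right)} 259 - 282 = \left(- \frac{1}{27}\right) 259 - 282 = - \frac{259}{27} - 282 = - \frac{7873}{27}$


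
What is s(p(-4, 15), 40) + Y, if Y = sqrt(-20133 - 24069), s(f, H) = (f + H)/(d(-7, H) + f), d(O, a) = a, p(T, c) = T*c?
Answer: 1 + I*sqrt(44202) ≈ 1.0 + 210.24*I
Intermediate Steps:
s(f, H) = 1 (s(f, H) = (f + H)/(H + f) = (H + f)/(H + f) = 1)
Y = I*sqrt(44202) (Y = sqrt(-44202) = I*sqrt(44202) ≈ 210.24*I)
s(p(-4, 15), 40) + Y = 1 + I*sqrt(44202)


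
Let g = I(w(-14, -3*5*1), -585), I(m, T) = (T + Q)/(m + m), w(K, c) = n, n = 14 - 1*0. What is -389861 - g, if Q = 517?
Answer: -2729010/7 ≈ -3.8986e+5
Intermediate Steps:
n = 14 (n = 14 + 0 = 14)
w(K, c) = 14
I(m, T) = (517 + T)/(2*m) (I(m, T) = (T + 517)/(m + m) = (517 + T)/((2*m)) = (517 + T)*(1/(2*m)) = (517 + T)/(2*m))
g = -17/7 (g = (1/2)*(517 - 585)/14 = (1/2)*(1/14)*(-68) = -17/7 ≈ -2.4286)
-389861 - g = -389861 - 1*(-17/7) = -389861 + 17/7 = -2729010/7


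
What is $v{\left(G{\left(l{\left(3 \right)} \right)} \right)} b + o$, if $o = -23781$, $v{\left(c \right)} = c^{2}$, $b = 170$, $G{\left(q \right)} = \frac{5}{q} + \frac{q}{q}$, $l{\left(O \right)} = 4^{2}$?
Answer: $- \frac{3006483}{128} \approx -23488.0$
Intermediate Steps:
$l{\left(O \right)} = 16$
$G{\left(q \right)} = 1 + \frac{5}{q}$ ($G{\left(q \right)} = \frac{5}{q} + 1 = 1 + \frac{5}{q}$)
$v{\left(G{\left(l{\left(3 \right)} \right)} \right)} b + o = \left(\frac{5 + 16}{16}\right)^{2} \cdot 170 - 23781 = \left(\frac{1}{16} \cdot 21\right)^{2} \cdot 170 - 23781 = \left(\frac{21}{16}\right)^{2} \cdot 170 - 23781 = \frac{441}{256} \cdot 170 - 23781 = \frac{37485}{128} - 23781 = - \frac{3006483}{128}$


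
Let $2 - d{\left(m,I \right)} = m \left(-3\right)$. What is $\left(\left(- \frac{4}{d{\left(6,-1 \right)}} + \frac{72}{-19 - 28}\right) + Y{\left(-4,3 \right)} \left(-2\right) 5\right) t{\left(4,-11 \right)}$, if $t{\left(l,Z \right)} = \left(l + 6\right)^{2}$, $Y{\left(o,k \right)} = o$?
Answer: $\frac{179860}{47} \approx 3826.8$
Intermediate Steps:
$d{\left(m,I \right)} = 2 + 3 m$ ($d{\left(m,I \right)} = 2 - m \left(-3\right) = 2 - - 3 m = 2 + 3 m$)
$t{\left(l,Z \right)} = \left(6 + l\right)^{2}$
$\left(\left(- \frac{4}{d{\left(6,-1 \right)}} + \frac{72}{-19 - 28}\right) + Y{\left(-4,3 \right)} \left(-2\right) 5\right) t{\left(4,-11 \right)} = \left(\left(- \frac{4}{2 + 3 \cdot 6} + \frac{72}{-19 - 28}\right) + \left(-4\right) \left(-2\right) 5\right) \left(6 + 4\right)^{2} = \left(\left(- \frac{4}{2 + 18} + \frac{72}{-19 - 28}\right) + 8 \cdot 5\right) 10^{2} = \left(\left(- \frac{4}{20} + \frac{72}{-47}\right) + 40\right) 100 = \left(\left(\left(-4\right) \frac{1}{20} + 72 \left(- \frac{1}{47}\right)\right) + 40\right) 100 = \left(\left(- \frac{1}{5} - \frac{72}{47}\right) + 40\right) 100 = \left(- \frac{407}{235} + 40\right) 100 = \frac{8993}{235} \cdot 100 = \frac{179860}{47}$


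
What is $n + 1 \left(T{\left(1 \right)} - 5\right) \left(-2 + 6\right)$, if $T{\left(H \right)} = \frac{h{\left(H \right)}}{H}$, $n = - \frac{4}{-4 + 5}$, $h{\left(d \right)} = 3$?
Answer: $-12$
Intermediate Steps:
$n = -4$ ($n = - \frac{4}{1} = \left(-4\right) 1 = -4$)
$T{\left(H \right)} = \frac{3}{H}$
$n + 1 \left(T{\left(1 \right)} - 5\right) \left(-2 + 6\right) = -4 + 1 \left(\frac{3}{1} - 5\right) \left(-2 + 6\right) = -4 + 1 \left(3 \cdot 1 - 5\right) 4 = -4 + 1 \left(3 - 5\right) 4 = -4 + 1 \left(\left(-2\right) 4\right) = -4 + 1 \left(-8\right) = -4 - 8 = -12$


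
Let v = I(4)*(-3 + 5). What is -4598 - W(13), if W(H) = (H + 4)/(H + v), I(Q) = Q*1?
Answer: -96575/21 ≈ -4598.8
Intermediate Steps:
I(Q) = Q
v = 8 (v = 4*(-3 + 5) = 4*2 = 8)
W(H) = (4 + H)/(8 + H) (W(H) = (H + 4)/(H + 8) = (4 + H)/(8 + H))
-4598 - W(13) = -4598 - (4 + 13)/(8 + 13) = -4598 - 17/21 = -96575/21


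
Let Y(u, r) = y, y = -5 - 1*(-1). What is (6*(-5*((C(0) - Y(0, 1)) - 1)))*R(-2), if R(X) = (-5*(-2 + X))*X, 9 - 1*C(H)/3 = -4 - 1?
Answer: 54000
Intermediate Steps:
C(H) = 42 (C(H) = 27 - 3*(-4 - 1) = 27 - 3*(-5) = 27 + 15 = 42)
y = -4 (y = -5 + 1 = -4)
Y(u, r) = -4
R(X) = X*(10 - 5*X) (R(X) = (10 - 5*X)*X = X*(10 - 5*X))
(6*(-5*((C(0) - Y(0, 1)) - 1)))*R(-2) = (6*(-5*((42 - 1*(-4)) - 1)))*(5*(-2)*(2 - 1*(-2))) = (6*(-5*((42 + 4) - 1)))*(5*(-2)*(2 + 2)) = (6*(-5*(46 - 1)))*(5*(-2)*4) = (6*(-5*45))*(-40) = (6*(-225))*(-40) = -1350*(-40) = 54000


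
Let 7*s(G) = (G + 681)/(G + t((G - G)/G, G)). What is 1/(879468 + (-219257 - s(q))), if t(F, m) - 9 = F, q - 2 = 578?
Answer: 4123/2722048692 ≈ 1.5147e-6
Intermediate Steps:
q = 580 (q = 2 + 578 = 580)
t(F, m) = 9 + F
s(G) = (681 + G)/(7*(9 + G)) (s(G) = ((G + 681)/(G + (9 + (G - G)/G)))/7 = ((681 + G)/(G + (9 + 0/G)))/7 = ((681 + G)/(G + (9 + 0)))/7 = ((681 + G)/(G + 9))/7 = ((681 + G)/(9 + G))/7 = (681 + G)/(7*(9 + G)))
1/(879468 + (-219257 - s(q))) = 1/(879468 + (-219257 - (681 + 580)/(7*(9 + 580)))) = 1/(879468 + (-219257 - 1261/(7*589))) = 1/(879468 + (-219257 - 1*1261/4123)) = 1/(879468 + (-219257 - 1261/4123)) = 1/(879468 - 903997872/4123) = 1/(2722048692/4123) = 4123/2722048692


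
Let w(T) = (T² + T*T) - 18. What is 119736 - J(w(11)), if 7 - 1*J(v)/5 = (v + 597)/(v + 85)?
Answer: 36991714/309 ≈ 1.1971e+5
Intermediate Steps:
w(T) = -18 + 2*T² (w(T) = (T² + T²) - 18 = 2*T² - 18 = -18 + 2*T²)
J(v) = 35 - 5*(597 + v)/(85 + v) (J(v) = 35 - 5*(v + 597)/(v + 85) = 35 - 5*(597 + v)/(85 + v))
119736 - J(w(11)) = 119736 - 10*(-1 + 3*(-18 + 2*11²))/(85 + (-18 + 2*11²)) = 119736 - 10*(-1 + 3*(-18 + 2*121))/(85 + (-18 + 2*121)) = 119736 - 10*(-1 + 3*(-18 + 242))/(85 + (-18 + 242)) = 119736 - 10*(-1 + 3*224)/(85 + 224) = 119736 - 10*(-1 + 672)/309 = 119736 - 10*671/309 = 119736 - 1*6710/309 = 119736 - 6710/309 = 36991714/309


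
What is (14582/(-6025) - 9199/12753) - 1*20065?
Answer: -1541972281846/76836825 ≈ -20068.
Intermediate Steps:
(14582/(-6025) - 9199/12753) - 1*20065 = (14582*(-1/6025) - 9199*1/12753) - 20065 = (-14582/6025 - 9199/12753) - 20065 = -241388221/76836825 - 20065 = -1541972281846/76836825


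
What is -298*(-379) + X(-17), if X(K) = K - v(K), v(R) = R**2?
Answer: 112636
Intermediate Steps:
X(K) = K - K**2
-298*(-379) + X(-17) = -298*(-379) - 17*(1 - 1*(-17)) = 112942 - 17*(1 + 17) = 112942 - 17*18 = 112942 - 306 = 112636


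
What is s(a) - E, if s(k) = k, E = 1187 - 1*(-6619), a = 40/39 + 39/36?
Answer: -1217407/156 ≈ -7803.9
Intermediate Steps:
a = 329/156 (a = 40*(1/39) + 39*(1/36) = 40/39 + 13/12 = 329/156 ≈ 2.1090)
E = 7806 (E = 1187 + 6619 = 7806)
s(a) - E = 329/156 - 1*7806 = 329/156 - 7806 = -1217407/156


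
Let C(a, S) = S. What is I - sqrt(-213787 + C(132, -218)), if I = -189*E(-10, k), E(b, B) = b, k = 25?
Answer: 1890 - I*sqrt(214005) ≈ 1890.0 - 462.61*I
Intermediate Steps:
I = 1890 (I = -189*(-10) = 1890)
I - sqrt(-213787 + C(132, -218)) = 1890 - sqrt(-213787 - 218) = 1890 - sqrt(-214005) = 1890 - I*sqrt(214005)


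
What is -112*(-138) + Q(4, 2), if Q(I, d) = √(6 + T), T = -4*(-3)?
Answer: 15456 + 3*√2 ≈ 15460.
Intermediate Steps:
T = 12
Q(I, d) = 3*√2 (Q(I, d) = √(6 + 12) = √18 = 3*√2)
-112*(-138) + Q(4, 2) = -112*(-138) + 3*√2 = 15456 + 3*√2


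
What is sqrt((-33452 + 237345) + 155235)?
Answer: 22*sqrt(742) ≈ 599.27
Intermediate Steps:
sqrt((-33452 + 237345) + 155235) = sqrt(203893 + 155235) = sqrt(359128) = 22*sqrt(742)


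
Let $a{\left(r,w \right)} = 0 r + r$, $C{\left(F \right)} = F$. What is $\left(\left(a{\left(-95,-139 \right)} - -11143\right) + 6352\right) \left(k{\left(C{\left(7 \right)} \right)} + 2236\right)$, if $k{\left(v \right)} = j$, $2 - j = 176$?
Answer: $35878800$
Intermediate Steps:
$j = -174$ ($j = 2 - 176 = -174$)
$k{\left(v \right)} = -174$
$a{\left(r,w \right)} = r$ ($a{\left(r,w \right)} = 0 + r = r$)
$\left(\left(a{\left(-95,-139 \right)} - -11143\right) + 6352\right) \left(k{\left(C{\left(7 \right)} \right)} + 2236\right) = \left(\left(-95 - -11143\right) + 6352\right) \left(-174 + 2236\right) = \left(\left(-95 + 11143\right) + 6352\right) 2062 = \left(11048 + 6352\right) 2062 = 17400 \cdot 2062 = 35878800$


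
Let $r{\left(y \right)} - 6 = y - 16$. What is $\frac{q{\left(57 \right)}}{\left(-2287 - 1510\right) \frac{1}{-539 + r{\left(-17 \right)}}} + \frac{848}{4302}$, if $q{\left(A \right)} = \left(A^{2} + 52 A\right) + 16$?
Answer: $\frac{7585205642}{8167347} \approx 928.72$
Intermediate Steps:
$r{\left(y \right)} = -10 + y$ ($r{\left(y \right)} = 6 + \left(y - 16\right) = 6 + \left(-16 + y\right) = -10 + y$)
$q{\left(A \right)} = 16 + A^{2} + 52 A$
$\frac{q{\left(57 \right)}}{\left(-2287 - 1510\right) \frac{1}{-539 + r{\left(-17 \right)}}} + \frac{848}{4302} = \frac{16 + 57^{2} + 52 \cdot 57}{\left(-2287 - 1510\right) \frac{1}{-539 - 27}} + \frac{848}{4302} = \frac{16 + 3249 + 2964}{\left(-3797\right) \frac{1}{-539 - 27}} + 848 \cdot \frac{1}{4302} = \frac{6229}{\left(-3797\right) \frac{1}{-566}} + \frac{424}{2151} = \frac{6229}{\left(-3797\right) \left(- \frac{1}{566}\right)} + \frac{424}{2151} = \frac{6229}{\frac{3797}{566}} + \frac{424}{2151} = 6229 \cdot \frac{566}{3797} + \frac{424}{2151} = \frac{3525614}{3797} + \frac{424}{2151} = \frac{7585205642}{8167347}$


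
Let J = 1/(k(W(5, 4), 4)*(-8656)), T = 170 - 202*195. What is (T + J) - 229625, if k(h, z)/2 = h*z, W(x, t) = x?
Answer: -93084892801/346240 ≈ -2.6885e+5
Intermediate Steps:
T = -39220 (T = 170 - 39390 = -39220)
k(h, z) = 2*h*z (k(h, z) = 2*(h*z) = 2*h*z)
J = -1/346240 (J = 1/((2*5*4)*(-8656)) = 1/(40*(-8656)) = 1/(-346240) = -1/346240 ≈ -2.8882e-6)
(T + J) - 229625 = (-39220 - 1/346240) - 229625 = -13579532801/346240 - 229625 = -93084892801/346240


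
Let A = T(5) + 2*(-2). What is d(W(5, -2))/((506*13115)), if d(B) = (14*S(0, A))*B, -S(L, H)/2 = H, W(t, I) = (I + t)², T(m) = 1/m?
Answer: 2394/16590475 ≈ 0.00014430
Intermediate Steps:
T(m) = 1/m
A = -19/5 (A = 1/5 + 2*(-2) = ⅕ - 4 = -19/5 ≈ -3.8000)
S(L, H) = -2*H
d(B) = 532*B/5 (d(B) = (14*(-2*(-19/5)))*B = (14*(38/5))*B = 532*B/5)
d(W(5, -2))/((506*13115)) = (532*(-2 + 5)²/5)/((506*13115)) = ((532/5)*3²)/6636190 = ((532/5)*9)*(1/6636190) = (4788/5)*(1/6636190) = 2394/16590475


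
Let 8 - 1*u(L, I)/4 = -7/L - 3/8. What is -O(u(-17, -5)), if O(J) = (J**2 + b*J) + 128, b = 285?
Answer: -11815127/1156 ≈ -10221.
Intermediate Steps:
u(L, I) = 67/2 + 28/L (u(L, I) = 32 - 4*(-7/L - 3/8) = 32 - 4*(-3/8 - 7/L) = 32 + (3/2 + 28/L) = 67/2 + 28/L)
O(J) = 128 + J**2 + 285*J (O(J) = (J**2 + 285*J) + 128 = 128 + J**2 + 285*J)
-O(u(-17, -5)) = -(128 + (67/2 + 28/(-17))**2 + 285*(67/2 + 28/(-17))) = -(128 + (67/2 + 28*(-1/17))**2 + 285*(67/2 + 28*(-1/17))) = -(128 + (67/2 - 28/17)**2 + 285*(67/2 - 28/17)) = -(128 + (1083/34)**2 + 285*(1083/34)) = -(128 + 1172889/1156 + 308655/34) = -1*11815127/1156 = -11815127/1156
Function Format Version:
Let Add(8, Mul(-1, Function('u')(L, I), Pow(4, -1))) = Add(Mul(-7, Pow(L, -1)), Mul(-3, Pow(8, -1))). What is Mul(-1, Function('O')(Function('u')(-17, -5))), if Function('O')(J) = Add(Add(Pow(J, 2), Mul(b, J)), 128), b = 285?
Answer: Rational(-11815127, 1156) ≈ -10221.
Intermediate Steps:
Function('u')(L, I) = Add(Rational(67, 2), Mul(28, Pow(L, -1))) (Function('u')(L, I) = Add(32, Mul(-4, Add(Mul(-7, Pow(L, -1)), Mul(-3, Pow(8, -1))))) = Add(32, Mul(-4, Add(Mul(-7, Pow(L, -1)), Mul(-3, Rational(1, 8))))) = Add(32, Mul(-4, Add(Mul(-7, Pow(L, -1)), Rational(-3, 8)))) = Add(32, Mul(-4, Add(Rational(-3, 8), Mul(-7, Pow(L, -1))))) = Add(32, Add(Rational(3, 2), Mul(28, Pow(L, -1)))) = Add(Rational(67, 2), Mul(28, Pow(L, -1))))
Function('O')(J) = Add(128, Pow(J, 2), Mul(285, J)) (Function('O')(J) = Add(Add(Pow(J, 2), Mul(285, J)), 128) = Add(128, Pow(J, 2), Mul(285, J)))
Mul(-1, Function('O')(Function('u')(-17, -5))) = Mul(-1, Add(128, Pow(Add(Rational(67, 2), Mul(28, Pow(-17, -1))), 2), Mul(285, Add(Rational(67, 2), Mul(28, Pow(-17, -1)))))) = Mul(-1, Add(128, Pow(Add(Rational(67, 2), Mul(28, Rational(-1, 17))), 2), Mul(285, Add(Rational(67, 2), Mul(28, Rational(-1, 17)))))) = Mul(-1, Add(128, Pow(Add(Rational(67, 2), Rational(-28, 17)), 2), Mul(285, Add(Rational(67, 2), Rational(-28, 17))))) = Mul(-1, Add(128, Pow(Rational(1083, 34), 2), Mul(285, Rational(1083, 34)))) = Mul(-1, Add(128, Rational(1172889, 1156), Rational(308655, 34))) = Mul(-1, Rational(11815127, 1156)) = Rational(-11815127, 1156)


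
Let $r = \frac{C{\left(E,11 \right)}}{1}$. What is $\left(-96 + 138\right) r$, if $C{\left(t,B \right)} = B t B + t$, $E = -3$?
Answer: $-15372$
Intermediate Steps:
$C{\left(t,B \right)} = t + t B^{2}$ ($C{\left(t,B \right)} = t B^{2} + t = t + t B^{2}$)
$r = -366$ ($r = \frac{\left(-3\right) \left(1 + 11^{2}\right)}{1} = - 3 \left(1 + 121\right) 1 = \left(-3\right) 122 \cdot 1 = \left(-366\right) 1 = -366$)
$\left(-96 + 138\right) r = \left(-96 + 138\right) \left(-366\right) = 42 \left(-366\right) = -15372$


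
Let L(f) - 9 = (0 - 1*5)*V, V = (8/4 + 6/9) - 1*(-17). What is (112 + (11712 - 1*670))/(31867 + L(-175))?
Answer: 33462/95333 ≈ 0.35100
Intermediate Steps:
V = 59/3 (V = (8*(¼) + 6*(⅑)) + 17 = (2 + ⅔) + 17 = 8/3 + 17 = 59/3 ≈ 19.667)
L(f) = -268/3 (L(f) = 9 + (0 - 1*5)*(59/3) = 9 + (0 - 5)*(59/3) = 9 - 5*59/3 = 9 - 295/3 = -268/3)
(112 + (11712 - 1*670))/(31867 + L(-175)) = (112 + (11712 - 1*670))/(31867 - 268/3) = (112 + (11712 - 670))/(95333/3) = (112 + 11042)*(3/95333) = 11154*(3/95333) = 33462/95333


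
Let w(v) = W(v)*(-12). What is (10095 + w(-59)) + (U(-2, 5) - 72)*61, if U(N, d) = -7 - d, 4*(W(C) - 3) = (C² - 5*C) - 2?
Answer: -6387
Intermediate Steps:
W(C) = 5/2 - 5*C/4 + C²/4 (W(C) = 3 + ((C² - 5*C) - 2)/4 = 3 + (-2 + C² - 5*C)/4 = 3 + (-½ - 5*C/4 + C²/4) = 5/2 - 5*C/4 + C²/4)
w(v) = -30 - 3*v² + 15*v (w(v) = (5/2 - 5*v/4 + v²/4)*(-12) = -30 - 3*v² + 15*v)
(10095 + w(-59)) + (U(-2, 5) - 72)*61 = (10095 + (-30 - 3*(-59)² + 15*(-59))) + ((-7 - 1*5) - 72)*61 = (10095 + (-30 - 3*3481 - 885)) + ((-7 - 5) - 72)*61 = (10095 + (-30 - 10443 - 885)) + (-12 - 72)*61 = (10095 - 11358) - 84*61 = -1263 - 5124 = -6387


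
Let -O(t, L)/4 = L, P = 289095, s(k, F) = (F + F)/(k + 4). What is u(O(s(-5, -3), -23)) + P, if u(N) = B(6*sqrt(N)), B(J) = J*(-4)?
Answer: 289095 - 48*sqrt(23) ≈ 2.8887e+5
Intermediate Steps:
s(k, F) = 2*F/(4 + k) (s(k, F) = (2*F)/(4 + k) = 2*F/(4 + k))
O(t, L) = -4*L
B(J) = -4*J
u(N) = -24*sqrt(N)
u(O(s(-5, -3), -23)) + P = -24*2*sqrt(23) + 289095 = -48*sqrt(23) + 289095 = 289095 - 48*sqrt(23)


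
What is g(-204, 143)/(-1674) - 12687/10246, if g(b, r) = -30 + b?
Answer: -1046693/952878 ≈ -1.0985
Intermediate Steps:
g(-204, 143)/(-1674) - 12687/10246 = (-30 - 204)/(-1674) - 12687/10246 = -234*(-1/1674) - 12687*1/10246 = 13/93 - 12687/10246 = -1046693/952878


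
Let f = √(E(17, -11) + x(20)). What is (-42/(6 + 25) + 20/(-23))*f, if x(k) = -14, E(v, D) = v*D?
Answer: -1586*I*√201/713 ≈ -31.536*I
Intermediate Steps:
E(v, D) = D*v
f = I*√201 (f = √(-11*17 - 14) = √(-187 - 14) = √(-201) = I*√201 ≈ 14.177*I)
(-42/(6 + 25) + 20/(-23))*f = (-42/(6 + 25) + 20/(-23))*(I*√201) = (-42/31 + 20*(-1/23))*(I*√201) = (-42*1/31 - 20/23)*(I*√201) = (-42/31 - 20/23)*(I*√201) = -1586*I*√201/713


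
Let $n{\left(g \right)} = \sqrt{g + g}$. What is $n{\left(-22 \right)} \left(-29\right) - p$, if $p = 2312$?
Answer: $-2312 - 58 i \sqrt{11} \approx -2312.0 - 192.36 i$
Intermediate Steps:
$n{\left(g \right)} = \sqrt{2} \sqrt{g}$ ($n{\left(g \right)} = \sqrt{2 g} = \sqrt{2} \sqrt{g}$)
$n{\left(-22 \right)} \left(-29\right) - p = \sqrt{2} \sqrt{-22} \left(-29\right) - 2312 = \sqrt{2} i \sqrt{22} \left(-29\right) - 2312 = 2 i \sqrt{11} \left(-29\right) - 2312 = - 58 i \sqrt{11} - 2312 = -2312 - 58 i \sqrt{11}$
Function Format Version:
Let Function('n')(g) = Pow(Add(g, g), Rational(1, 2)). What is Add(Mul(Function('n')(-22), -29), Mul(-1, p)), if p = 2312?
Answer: Add(-2312, Mul(-58, I, Pow(11, Rational(1, 2)))) ≈ Add(-2312.0, Mul(-192.36, I))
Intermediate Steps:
Function('n')(g) = Mul(Pow(2, Rational(1, 2)), Pow(g, Rational(1, 2))) (Function('n')(g) = Pow(Mul(2, g), Rational(1, 2)) = Mul(Pow(2, Rational(1, 2)), Pow(g, Rational(1, 2))))
Add(Mul(Function('n')(-22), -29), Mul(-1, p)) = Add(Mul(Mul(Pow(2, Rational(1, 2)), Pow(-22, Rational(1, 2))), -29), Mul(-1, 2312)) = Add(Mul(Mul(Pow(2, Rational(1, 2)), Mul(I, Pow(22, Rational(1, 2)))), -29), -2312) = Add(Mul(Mul(2, I, Pow(11, Rational(1, 2))), -29), -2312) = Add(Mul(-58, I, Pow(11, Rational(1, 2))), -2312) = Add(-2312, Mul(-58, I, Pow(11, Rational(1, 2))))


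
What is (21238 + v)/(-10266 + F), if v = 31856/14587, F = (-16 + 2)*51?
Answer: -17212809/8898070 ≈ -1.9344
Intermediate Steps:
F = -714 (F = -14*51 = -714)
v = 31856/14587 (v = 31856*(1/14587) = 31856/14587 ≈ 2.1839)
(21238 + v)/(-10266 + F) = (21238 + 31856/14587)/(-10266 - 714) = (309830562/14587)/(-10980) = (309830562/14587)*(-1/10980) = -17212809/8898070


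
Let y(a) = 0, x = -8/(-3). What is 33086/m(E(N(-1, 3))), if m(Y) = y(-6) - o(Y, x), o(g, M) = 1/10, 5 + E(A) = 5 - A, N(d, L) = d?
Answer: -330860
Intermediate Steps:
E(A) = -A (E(A) = -5 + (5 - A) = -A)
x = 8/3 (x = -8*(-⅓) = 8/3 ≈ 2.6667)
o(g, M) = ⅒
m(Y) = -⅒ (m(Y) = 0 - 1*⅒ = 0 - ⅒ = -⅒)
33086/m(E(N(-1, 3))) = 33086/(-⅒) = 33086*(-10) = -330860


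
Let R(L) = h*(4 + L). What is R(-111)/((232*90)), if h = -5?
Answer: 107/4176 ≈ 0.025623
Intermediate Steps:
R(L) = -20 - 5*L (R(L) = -5*(4 + L) = -20 - 5*L)
R(-111)/((232*90)) = (-20 - 5*(-111))/((232*90)) = (-20 + 555)/20880 = 535*(1/20880) = 107/4176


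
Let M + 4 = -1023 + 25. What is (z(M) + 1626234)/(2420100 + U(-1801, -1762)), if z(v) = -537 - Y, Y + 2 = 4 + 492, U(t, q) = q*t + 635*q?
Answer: 1625203/4474592 ≈ 0.36321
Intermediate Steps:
U(t, q) = 635*q + q*t
Y = 494 (Y = -2 + (4 + 492) = -2 + 496 = 494)
M = -1002 (M = -4 + (-1023 + 25) = -4 - 998 = -1002)
z(v) = -1031 (z(v) = -537 - 1*494 = -537 - 494 = -1031)
(z(M) + 1626234)/(2420100 + U(-1801, -1762)) = (-1031 + 1626234)/(2420100 - 1762*(635 - 1801)) = 1625203/(2420100 - 1762*(-1166)) = 1625203/(2420100 + 2054492) = 1625203/4474592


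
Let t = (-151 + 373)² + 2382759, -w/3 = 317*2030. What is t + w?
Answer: 501513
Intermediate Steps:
w = -1930530 (w = -951*2030 = -3*643510 = -1930530)
t = 2432043 (t = 222² + 2382759 = 49284 + 2382759 = 2432043)
t + w = 2432043 - 1930530 = 501513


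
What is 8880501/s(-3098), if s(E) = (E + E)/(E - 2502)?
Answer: 12432701400/1549 ≈ 8.0263e+6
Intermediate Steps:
s(E) = 2*E/(-2502 + E) (s(E) = (2*E)/(-2502 + E) = 2*E/(-2502 + E))
8880501/s(-3098) = 8880501/((2*(-3098)/(-2502 - 3098))) = 8880501/((2*(-3098)/(-5600))) = 8880501/((2*(-3098)*(-1/5600))) = 8880501/(1549/1400) = 8880501*(1400/1549) = 12432701400/1549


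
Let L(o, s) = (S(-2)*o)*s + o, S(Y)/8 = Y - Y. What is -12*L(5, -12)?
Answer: -60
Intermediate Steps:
S(Y) = 0 (S(Y) = 8*(Y - Y) = 8*0 = 0)
L(o, s) = o (L(o, s) = (0*o)*s + o = 0*s + o = 0 + o = o)
-12*L(5, -12) = -12*5 = -60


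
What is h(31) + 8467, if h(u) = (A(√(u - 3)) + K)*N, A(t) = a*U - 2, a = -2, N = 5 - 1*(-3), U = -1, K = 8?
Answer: 8531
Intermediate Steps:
N = 8 (N = 5 + 3 = 8)
A(t) = 0 (A(t) = -2*(-1) - 2 = 2 - 2 = 0)
h(u) = 64 (h(u) = (0 + 8)*8 = 8*8 = 64)
h(31) + 8467 = 64 + 8467 = 8531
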